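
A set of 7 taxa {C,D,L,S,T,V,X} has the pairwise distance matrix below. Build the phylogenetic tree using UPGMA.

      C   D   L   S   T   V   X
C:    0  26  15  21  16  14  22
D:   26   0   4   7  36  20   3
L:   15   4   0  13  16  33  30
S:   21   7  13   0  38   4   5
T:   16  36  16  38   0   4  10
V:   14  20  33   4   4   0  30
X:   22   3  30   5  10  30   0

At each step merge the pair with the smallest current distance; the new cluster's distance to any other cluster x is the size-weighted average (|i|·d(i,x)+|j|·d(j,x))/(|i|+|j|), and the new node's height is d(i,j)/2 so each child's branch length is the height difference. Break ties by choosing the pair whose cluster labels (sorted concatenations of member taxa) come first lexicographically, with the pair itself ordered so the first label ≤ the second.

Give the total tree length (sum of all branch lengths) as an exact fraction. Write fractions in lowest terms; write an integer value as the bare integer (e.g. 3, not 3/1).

143/3

iteration 1: select D,X (d=3); attach at lengths (3/2, 3/2); label the merged cluster DX
  updated: d(C,DX)=24, d(DX,L)=17, d(DX,S)=6, d(DX,T)=23, d(DX,V)=25
iteration 2: select S,V (d=4); attach at lengths (2, 2); label the merged cluster SV
  updated: d(C,SV)=35/2, d(DX,SV)=31/2, d(L,SV)=23, d(SV,T)=21
iteration 3: select C,L (d=15); attach at lengths (15/2, 15/2); label the merged cluster CL
  updated: d(CL,DX)=41/2, d(CL,SV)=81/4, d(CL,T)=16
iteration 4: select DX,SV (d=31/2); attach at lengths (25/4, 23/4); label the merged cluster DSVX
  updated: d(CL,DSVX)=163/8, d(DSVX,T)=22
iteration 5: select CL,T (d=16); attach at lengths (1/2, 8); label the merged cluster CLT
  updated: d(CLT,DSVX)=251/12
iteration 6: select CLT,DSVX (d=251/12); attach at lengths (59/24, 65/24); label the merged cluster CDLSTVX
final tree: (((C:15/2,L:15/2):1/2,T:8):59/24,((D:3/2,X:3/2):25/4,(S:2,V:2):23/4):65/24)
total length: 143/3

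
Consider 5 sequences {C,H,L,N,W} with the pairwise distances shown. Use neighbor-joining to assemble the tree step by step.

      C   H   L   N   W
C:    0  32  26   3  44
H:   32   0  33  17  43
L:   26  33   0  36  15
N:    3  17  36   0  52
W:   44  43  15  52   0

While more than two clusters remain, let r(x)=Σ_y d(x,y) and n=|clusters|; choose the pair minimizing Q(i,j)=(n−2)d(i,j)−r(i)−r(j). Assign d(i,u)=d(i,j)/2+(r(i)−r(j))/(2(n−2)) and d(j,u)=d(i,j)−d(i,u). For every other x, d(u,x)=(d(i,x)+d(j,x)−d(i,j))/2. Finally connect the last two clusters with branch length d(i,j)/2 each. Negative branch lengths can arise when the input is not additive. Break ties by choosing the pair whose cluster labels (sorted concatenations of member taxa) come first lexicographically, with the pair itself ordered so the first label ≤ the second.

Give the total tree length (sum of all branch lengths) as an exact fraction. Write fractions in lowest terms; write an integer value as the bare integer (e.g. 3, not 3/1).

60

step 1: merge (L,W) at d=15, Q=-219; branch lengths L→1/6, W→89/6; new cluster LW
  updated: d(C,LW)=55/2, d(H,LW)=61/2, d(LW,N)=73/2
step 2: merge (C,N) at d=3, Q=-113; branch lengths C→3, N→0; new cluster CN
  updated: d(CN,H)=23, d(CN,LW)=61/2
step 3: merge (CN,H) at d=23, Q=-84; branch lengths CN→23/2, H→23/2; new cluster CHN
  updated: d(CHN,LW)=19
step 4: merge (CHN,LW) at d=19; branch lengths CHN→19/2, LW→19/2; new cluster CHLNW
final tree: (((C:3,N:0):23/2,H:23/2):19/2,(L:1/6,W:89/6):19/2)
total length: 60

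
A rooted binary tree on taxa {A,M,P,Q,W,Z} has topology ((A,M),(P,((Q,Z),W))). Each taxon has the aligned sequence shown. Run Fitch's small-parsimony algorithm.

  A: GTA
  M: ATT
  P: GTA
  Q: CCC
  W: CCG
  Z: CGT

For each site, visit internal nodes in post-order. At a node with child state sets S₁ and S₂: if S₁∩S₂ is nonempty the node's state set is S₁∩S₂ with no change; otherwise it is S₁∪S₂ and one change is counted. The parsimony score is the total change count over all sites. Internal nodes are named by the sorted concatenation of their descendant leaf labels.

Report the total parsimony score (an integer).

8

AM@0: {G} ∪ {A} = {A,G} (union, +1)
QZ@0: {C} ∩ {C} = {C} (intersection, +0)
QWZ@0: {C} ∩ {C} = {C} (intersection, +0)
PQWZ@0: {G} ∪ {C} = {C,G} (union, +1)
AMPQWZ@0: {A,G} ∩ {C,G} = {G} (intersection, +0)
AM@1: {T} ∩ {T} = {T} (intersection, +0)
QZ@1: {C} ∪ {G} = {C,G} (union, +1)
QWZ@1: {C,G} ∩ {C} = {C} (intersection, +0)
PQWZ@1: {T} ∪ {C} = {C,T} (union, +1)
AMPQWZ@1: {T} ∩ {C,T} = {T} (intersection, +0)
AM@2: {A} ∪ {T} = {A,T} (union, +1)
QZ@2: {C} ∪ {T} = {C,T} (union, +1)
QWZ@2: {C,T} ∪ {G} = {C,G,T} (union, +1)
PQWZ@2: {A} ∪ {C,G,T} = {A,C,G,T} (union, +1)
AMPQWZ@2: {A,T} ∩ {A,C,G,T} = {A,T} (intersection, +0)
per-site changes: [2, 2, 4]; total = 8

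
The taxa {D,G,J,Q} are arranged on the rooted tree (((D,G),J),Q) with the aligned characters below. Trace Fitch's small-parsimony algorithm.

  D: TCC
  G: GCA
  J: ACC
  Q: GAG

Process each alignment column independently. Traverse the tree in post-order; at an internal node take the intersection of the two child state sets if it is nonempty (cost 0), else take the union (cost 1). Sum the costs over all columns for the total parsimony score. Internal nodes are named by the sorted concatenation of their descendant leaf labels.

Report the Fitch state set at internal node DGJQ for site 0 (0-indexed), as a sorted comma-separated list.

G

site 0, node DG: D={T} ∪ G={G} → {G,T} (+1)
site 0, node DGJ: DG={G,T} ∪ J={A} → {A,G,T} (+1)
site 0, node DGJQ: DGJ={A,G,T} ∩ Q={G} → {G} (+0)
site 1, node DG: D={C} ∩ G={C} → {C} (+0)
site 1, node DGJ: DG={C} ∩ J={C} → {C} (+0)
site 1, node DGJQ: DGJ={C} ∪ Q={A} → {A,C} (+1)
site 2, node DG: D={C} ∪ G={A} → {A,C} (+1)
site 2, node DGJ: DG={A,C} ∩ J={C} → {C} (+0)
site 2, node DGJQ: DGJ={C} ∪ Q={G} → {C,G} (+1)
per-site changes: [2, 1, 2]; total = 5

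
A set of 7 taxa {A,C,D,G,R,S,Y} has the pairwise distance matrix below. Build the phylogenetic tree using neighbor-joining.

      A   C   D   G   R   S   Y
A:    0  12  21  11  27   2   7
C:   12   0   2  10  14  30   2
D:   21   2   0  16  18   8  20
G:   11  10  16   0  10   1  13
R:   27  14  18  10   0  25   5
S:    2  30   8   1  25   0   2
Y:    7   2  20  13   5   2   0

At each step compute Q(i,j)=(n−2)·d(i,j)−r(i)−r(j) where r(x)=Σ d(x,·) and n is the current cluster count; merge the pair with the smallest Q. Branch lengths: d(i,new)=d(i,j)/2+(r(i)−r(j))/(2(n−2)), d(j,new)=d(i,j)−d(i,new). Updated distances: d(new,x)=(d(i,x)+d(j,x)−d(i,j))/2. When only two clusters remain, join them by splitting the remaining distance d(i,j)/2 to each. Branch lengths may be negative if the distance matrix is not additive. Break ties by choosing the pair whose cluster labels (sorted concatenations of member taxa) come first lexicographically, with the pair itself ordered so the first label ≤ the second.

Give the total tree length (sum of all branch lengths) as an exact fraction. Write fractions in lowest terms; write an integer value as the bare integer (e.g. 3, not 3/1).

1. join C+D (d=2, Q=-145) ⇒ CD; edges |C|=-1/2, |D|=5/2
  updated: d(A,CD)=31/2, d(CD,G)=12, d(CD,R)=15, d(CD,S)=18, d(CD,Y)=10
2. join A+S (d=2, Q=-205/2) ⇒ AS; edges |A|=45/16, |S|=-13/16
  updated: d(AS,CD)=63/4, d(AS,G)=5, d(AS,R)=25, d(AS,Y)=7/2
3. join AS+G (d=5, Q=-297/4) ⇒ AGS; edges |AS|=97/24, |G|=23/24
  updated: d(AGS,CD)=91/8, d(AGS,R)=15, d(AGS,Y)=23/4
4. join AGS+CD (d=91/8, Q=-183/4) ⇒ ACDGS; edges |AGS|=37/8, |CD|=27/4
  updated: d(ACDGS,R)=149/16, d(ACDGS,Y)=35/16
5. join ACDGS+R (d=149/16, Q=-33/2) ⇒ ACDGRS; edges |ACDGS|=13/4, |R|=97/16
  updated: d(ACDGRS,Y)=-17/16
6. join ACDGRS+Y (d=-17/16) ⇒ ACDGRSY; edges |ACDGRS|=-17/32, |Y|=-17/32
final tree: (((((A:45/16,S:-13/16):97/24,G:23/24):37/8,(C:-1/2,D:5/2):27/4):13/4,R:97/16):-17/32,Y:-17/32)
total length: 229/8

229/8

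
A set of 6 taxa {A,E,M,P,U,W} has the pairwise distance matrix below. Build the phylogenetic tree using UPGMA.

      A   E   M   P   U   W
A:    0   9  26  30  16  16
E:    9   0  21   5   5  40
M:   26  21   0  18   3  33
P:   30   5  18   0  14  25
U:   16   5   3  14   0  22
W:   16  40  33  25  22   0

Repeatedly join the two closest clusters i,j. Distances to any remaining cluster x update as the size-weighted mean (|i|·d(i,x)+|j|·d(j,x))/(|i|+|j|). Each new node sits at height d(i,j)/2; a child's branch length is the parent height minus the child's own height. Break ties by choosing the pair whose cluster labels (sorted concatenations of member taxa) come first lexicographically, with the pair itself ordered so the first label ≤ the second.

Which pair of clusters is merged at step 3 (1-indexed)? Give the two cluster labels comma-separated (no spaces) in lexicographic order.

1. join M+U (d=3) ⇒ MU; edges |M|=3/2, |U|=3/2
  updated: d(A,MU)=21, d(E,MU)=13, d(MU,P)=16, d(MU,W)=55/2
2. join E+P (d=5) ⇒ EP; edges |E|=5/2, |P|=5/2
  updated: d(A,EP)=39/2, d(EP,MU)=29/2, d(EP,W)=65/2
3. join EP+MU (d=29/2) ⇒ EMPU; edges |EP|=19/4, |MU|=23/4
  updated: d(A,EMPU)=81/4, d(EMPU,W)=30
4. join A+W (d=16) ⇒ AW; edges |A|=8, |W|=8
  updated: d(AW,EMPU)=201/8
5. join AW+EMPU (d=201/8) ⇒ AEMPUW; edges |AW|=73/16, |EMPU|=85/16
final tree: ((A:8,W:8):73/16,((E:5/2,P:5/2):19/4,(M:3/2,U:3/2):23/4):85/16)
total length: 355/8

EP,MU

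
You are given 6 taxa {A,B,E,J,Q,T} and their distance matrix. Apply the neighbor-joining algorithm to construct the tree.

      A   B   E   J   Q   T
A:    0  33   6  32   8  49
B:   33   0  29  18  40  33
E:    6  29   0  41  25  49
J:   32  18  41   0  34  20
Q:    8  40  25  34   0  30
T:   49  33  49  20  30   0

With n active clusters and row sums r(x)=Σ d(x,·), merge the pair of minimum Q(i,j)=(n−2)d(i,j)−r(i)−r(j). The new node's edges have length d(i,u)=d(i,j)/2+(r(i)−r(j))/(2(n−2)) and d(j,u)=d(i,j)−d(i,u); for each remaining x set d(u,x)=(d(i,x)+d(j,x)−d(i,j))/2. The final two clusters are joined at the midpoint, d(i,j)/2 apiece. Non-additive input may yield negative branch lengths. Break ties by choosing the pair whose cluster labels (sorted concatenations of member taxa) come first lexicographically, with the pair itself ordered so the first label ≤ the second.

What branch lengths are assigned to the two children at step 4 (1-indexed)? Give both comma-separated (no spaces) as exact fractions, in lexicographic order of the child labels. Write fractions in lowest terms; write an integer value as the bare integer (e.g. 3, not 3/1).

iteration 1: select A,E (d=6, Q=-254); attach at lengths (1/4, 23/4); label the merged cluster AE
  updated: d(AE,B)=28, d(AE,J)=67/2, d(AE,Q)=27/2, d(AE,T)=46
iteration 2: select AE,Q (d=27/2, Q=-198); attach at lengths (22/3, 37/6); label the merged cluster AEQ
  updated: d(AEQ,B)=109/4, d(AEQ,J)=27, d(AEQ,T)=125/4
iteration 3: select AEQ,B (d=109/4, Q=-437/4); attach at lengths (247/16, 189/16); label the merged cluster ABEQ
  updated: d(ABEQ,J)=71/8, d(ABEQ,T)=37/2
iteration 4: select ABEQ,J (d=71/8, Q=-379/8); attach at lengths (59/16, 83/16); label the merged cluster ABEJQ
  updated: d(ABEJQ,T)=237/16
iteration 5: select ABEJQ,T (d=237/16); attach at lengths (237/32, 237/32); label the merged cluster ABEJQT
final tree: (((((A:1/4,E:23/4):22/3,Q:37/6):247/16,B:189/16):59/16,J:83/16):237/32,T:237/32)
total length: 1127/16

59/16,83/16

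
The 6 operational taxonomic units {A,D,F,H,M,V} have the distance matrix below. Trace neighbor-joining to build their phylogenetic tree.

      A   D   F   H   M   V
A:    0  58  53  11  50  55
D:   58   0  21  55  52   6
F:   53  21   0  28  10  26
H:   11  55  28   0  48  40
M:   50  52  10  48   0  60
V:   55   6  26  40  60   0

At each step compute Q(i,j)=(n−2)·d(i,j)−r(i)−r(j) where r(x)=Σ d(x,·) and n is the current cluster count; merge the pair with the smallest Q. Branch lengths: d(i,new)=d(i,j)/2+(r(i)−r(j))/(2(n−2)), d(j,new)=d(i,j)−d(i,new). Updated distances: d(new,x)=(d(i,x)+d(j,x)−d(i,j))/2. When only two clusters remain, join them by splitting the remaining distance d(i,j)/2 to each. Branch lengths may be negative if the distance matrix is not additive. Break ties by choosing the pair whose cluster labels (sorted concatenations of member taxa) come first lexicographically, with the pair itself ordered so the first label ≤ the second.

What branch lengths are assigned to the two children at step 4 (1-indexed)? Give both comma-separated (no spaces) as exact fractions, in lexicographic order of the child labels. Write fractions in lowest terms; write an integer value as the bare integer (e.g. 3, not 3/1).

iteration 1: select A,H (d=11, Q=-365); attach at lengths (89/8, -1/8); label the merged cluster AH
  updated: d(AH,D)=51, d(AH,F)=35, d(AH,M)=87/2, d(AH,V)=42
iteration 2: select D,V (d=6, Q=-246); attach at lengths (7/3, 11/3); label the merged cluster DV
  updated: d(AH,DV)=87/2, d(DV,F)=41/2, d(DV,M)=53
iteration 3: select AH,DV (d=87/2, Q=-152); attach at lengths (23, 41/2); label the merged cluster ADHV
  updated: d(ADHV,F)=6, d(ADHV,M)=53/2
iteration 4: select ADHV,F (d=6, Q=-85/2); attach at lengths (45/4, -21/4); label the merged cluster ADFHV
  updated: d(ADFHV,M)=61/4
iteration 5: select ADFHV,M (d=61/4); attach at lengths (61/8, 61/8); label the merged cluster ADFHMV
final tree: ((((A:89/8,H:-1/8):23,(D:7/3,V:11/3):41/2):45/4,F:-21/4):61/8,M:61/8)
total length: 327/4

45/4,-21/4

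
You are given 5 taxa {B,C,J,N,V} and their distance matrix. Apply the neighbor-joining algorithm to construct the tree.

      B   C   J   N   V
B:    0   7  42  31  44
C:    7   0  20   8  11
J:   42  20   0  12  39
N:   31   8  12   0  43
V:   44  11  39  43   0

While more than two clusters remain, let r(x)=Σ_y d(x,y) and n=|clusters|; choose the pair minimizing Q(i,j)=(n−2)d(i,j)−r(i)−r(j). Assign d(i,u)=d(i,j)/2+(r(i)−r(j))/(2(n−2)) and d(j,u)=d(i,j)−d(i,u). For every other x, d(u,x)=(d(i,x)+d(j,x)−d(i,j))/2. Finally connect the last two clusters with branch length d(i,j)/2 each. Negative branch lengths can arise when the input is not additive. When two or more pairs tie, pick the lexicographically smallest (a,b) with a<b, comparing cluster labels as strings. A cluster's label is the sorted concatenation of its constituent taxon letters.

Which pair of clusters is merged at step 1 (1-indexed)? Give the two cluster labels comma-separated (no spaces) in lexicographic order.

J,N

step 1: merge (J,N) at d=12, Q=-171; branch lengths J→55/6, N→17/6; new cluster JN
  updated: d(B,JN)=61/2, d(C,JN)=8, d(JN,V)=35
step 2: merge (B,JN) at d=61/2, Q=-94; branch lengths B→69/4, JN→53/4; new cluster BJN
  updated: d(BJN,C)=-31/4, d(BJN,V)=97/4
step 3: merge (BJN,C) at d=-31/4, Q=-55/2; branch lengths BJN→11/4, C→-21/2; new cluster BCJN
  updated: d(BCJN,V)=43/2
step 4: merge (BCJN,V) at d=43/2; branch lengths BCJN→43/4, V→43/4; new cluster BCJNV
final tree: (((B:69/4,(J:55/6,N:17/6):53/4):11/4,C:-21/2):43/4,V:43/4)
total length: 225/4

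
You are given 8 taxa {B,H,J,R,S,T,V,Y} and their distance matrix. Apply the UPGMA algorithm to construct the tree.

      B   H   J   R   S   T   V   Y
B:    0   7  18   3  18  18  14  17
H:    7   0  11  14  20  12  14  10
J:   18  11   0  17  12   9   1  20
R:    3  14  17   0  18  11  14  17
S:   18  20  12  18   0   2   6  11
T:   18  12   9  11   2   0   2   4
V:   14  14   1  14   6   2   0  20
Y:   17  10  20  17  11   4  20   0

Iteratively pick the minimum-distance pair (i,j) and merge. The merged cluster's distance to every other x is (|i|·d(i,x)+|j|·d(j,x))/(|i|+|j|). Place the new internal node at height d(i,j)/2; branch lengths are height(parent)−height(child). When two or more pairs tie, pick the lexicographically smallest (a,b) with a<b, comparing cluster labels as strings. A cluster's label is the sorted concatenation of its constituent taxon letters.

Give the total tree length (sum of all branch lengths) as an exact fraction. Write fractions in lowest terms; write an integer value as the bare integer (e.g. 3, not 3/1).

iteration 1: select J,V (d=1); attach at lengths (1/2, 1/2); label the merged cluster JV
  updated: d(B,JV)=16, d(H,JV)=25/2, d(JV,R)=31/2, d(JV,S)=9, d(JV,T)=11/2, d(JV,Y)=20
iteration 2: select S,T (d=2); attach at lengths (1, 1); label the merged cluster ST
  updated: d(B,ST)=18, d(H,ST)=16, d(JV,ST)=29/4, d(R,ST)=29/2, d(ST,Y)=15/2
iteration 3: select B,R (d=3); attach at lengths (3/2, 3/2); label the merged cluster BR
  updated: d(BR,H)=21/2, d(BR,JV)=63/4, d(BR,ST)=65/4, d(BR,Y)=17
iteration 4: select JV,ST (d=29/4); attach at lengths (25/8, 21/8); label the merged cluster JSTV
  updated: d(BR,JSTV)=16, d(H,JSTV)=57/4, d(JSTV,Y)=55/4
iteration 5: select H,Y (d=10); attach at lengths (5, 5); label the merged cluster HY
  updated: d(BR,HY)=55/4, d(HY,JSTV)=14
iteration 6: select BR,HY (d=55/4); attach at lengths (43/8, 15/8); label the merged cluster BHRY
  updated: d(BHRY,JSTV)=15
iteration 7: select BHRY,JSTV (d=15); attach at lengths (5/8, 31/8); label the merged cluster BHJRSTVY
final tree: (((B:3/2,R:3/2):43/8,(H:5,Y:5):15/8):5/8,((J:1/2,V:1/2):25/8,(S:1,T:1):21/8):31/8)
total length: 67/2

67/2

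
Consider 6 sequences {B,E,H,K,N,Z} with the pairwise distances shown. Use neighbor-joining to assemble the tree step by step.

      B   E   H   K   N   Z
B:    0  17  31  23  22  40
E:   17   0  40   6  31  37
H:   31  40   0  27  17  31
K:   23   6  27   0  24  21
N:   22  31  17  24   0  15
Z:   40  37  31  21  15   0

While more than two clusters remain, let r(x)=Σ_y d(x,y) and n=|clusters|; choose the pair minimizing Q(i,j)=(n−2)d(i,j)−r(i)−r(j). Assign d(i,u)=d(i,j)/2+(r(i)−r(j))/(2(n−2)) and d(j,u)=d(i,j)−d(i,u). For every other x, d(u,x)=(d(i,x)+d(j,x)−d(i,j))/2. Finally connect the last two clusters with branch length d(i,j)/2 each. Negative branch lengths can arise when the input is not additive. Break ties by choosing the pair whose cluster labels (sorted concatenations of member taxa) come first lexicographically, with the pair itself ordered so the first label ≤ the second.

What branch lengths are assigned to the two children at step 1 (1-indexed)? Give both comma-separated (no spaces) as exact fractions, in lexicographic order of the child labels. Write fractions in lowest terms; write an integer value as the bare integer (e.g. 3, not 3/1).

27/4,-3/4

step 1: merge (E,K) at d=6, Q=-208; branch lengths E→27/4, K→-3/4; new cluster EK
  updated: d(B,EK)=17, d(EK,H)=61/2, d(EK,N)=49/2, d(EK,Z)=26
step 2: merge (B,EK) at d=17, Q=-157; branch lengths B→21/2, EK→13/2; new cluster BEK
  updated: d(BEK,H)=89/4, d(BEK,N)=59/4, d(BEK,Z)=49/2
step 3: merge (BEK,H) at d=89/4, Q=-349/4; branch lengths BEK→143/16, H→213/16; new cluster BEHK
  updated: d(BEHK,N)=19/4, d(BEHK,Z)=133/8
step 4: merge (BEHK,N) at d=19/4, Q=-291/8; branch lengths BEHK→51/16, N→25/16; new cluster BEHKN
  updated: d(BEHKN,Z)=215/16
step 5: merge (BEHKN,Z) at d=215/16; branch lengths BEHKN→215/32, Z→215/32; new cluster BEHKNZ
final tree: ((((B:21/2,(E:27/4,K:-3/4):13/2):143/16,H:213/16):51/16,N:25/16):215/32,Z:215/32)
total length: 1015/16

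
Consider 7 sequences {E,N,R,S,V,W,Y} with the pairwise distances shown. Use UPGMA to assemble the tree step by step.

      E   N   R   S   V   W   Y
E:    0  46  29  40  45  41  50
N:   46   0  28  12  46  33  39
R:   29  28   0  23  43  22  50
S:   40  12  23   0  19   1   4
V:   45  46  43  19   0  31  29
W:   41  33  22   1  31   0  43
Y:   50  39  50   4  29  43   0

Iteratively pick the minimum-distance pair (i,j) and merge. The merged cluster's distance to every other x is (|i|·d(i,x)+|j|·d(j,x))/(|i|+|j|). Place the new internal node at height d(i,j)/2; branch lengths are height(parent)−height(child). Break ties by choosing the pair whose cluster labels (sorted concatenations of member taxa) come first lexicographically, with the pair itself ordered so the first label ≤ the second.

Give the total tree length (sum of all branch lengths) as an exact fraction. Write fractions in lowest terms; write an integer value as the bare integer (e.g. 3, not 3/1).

1. join S+W (d=1) ⇒ SW; edges |S|=1/2, |W|=1/2
  updated: d(E,SW)=81/2, d(N,SW)=45/2, d(R,SW)=45/2, d(SW,V)=25, d(SW,Y)=47/2
2. join N+SW (d=45/2) ⇒ NSW; edges |N|=45/4, |SW|=43/4
  updated: d(E,NSW)=127/3, d(NSW,R)=73/3, d(NSW,V)=32, d(NSW,Y)=86/3
3. join NSW+R (d=73/3) ⇒ NRSW; edges |NSW|=11/12, |R|=73/6
  updated: d(E,NRSW)=39, d(NRSW,V)=139/4, d(NRSW,Y)=34
4. join V+Y (d=29) ⇒ VY; edges |V|=29/2, |Y|=29/2
  updated: d(E,VY)=95/2, d(NRSW,VY)=275/8
5. join NRSW+VY (d=275/8) ⇒ NRSVWY; edges |NRSW|=241/48, |VY|=43/16
  updated: d(E,NRSVWY)=251/6
6. join E+NRSVWY (d=251/6) ⇒ ENRSVWY; edges |E|=251/12, |NRSVWY|=179/48
final tree: (E:251/12,(((N:45/4,(S:1/2,W:1/2):43/4):11/12,R:73/6):241/48,(V:29/2,Y:29/2):43/16):179/48)
total length: 1559/16

1559/16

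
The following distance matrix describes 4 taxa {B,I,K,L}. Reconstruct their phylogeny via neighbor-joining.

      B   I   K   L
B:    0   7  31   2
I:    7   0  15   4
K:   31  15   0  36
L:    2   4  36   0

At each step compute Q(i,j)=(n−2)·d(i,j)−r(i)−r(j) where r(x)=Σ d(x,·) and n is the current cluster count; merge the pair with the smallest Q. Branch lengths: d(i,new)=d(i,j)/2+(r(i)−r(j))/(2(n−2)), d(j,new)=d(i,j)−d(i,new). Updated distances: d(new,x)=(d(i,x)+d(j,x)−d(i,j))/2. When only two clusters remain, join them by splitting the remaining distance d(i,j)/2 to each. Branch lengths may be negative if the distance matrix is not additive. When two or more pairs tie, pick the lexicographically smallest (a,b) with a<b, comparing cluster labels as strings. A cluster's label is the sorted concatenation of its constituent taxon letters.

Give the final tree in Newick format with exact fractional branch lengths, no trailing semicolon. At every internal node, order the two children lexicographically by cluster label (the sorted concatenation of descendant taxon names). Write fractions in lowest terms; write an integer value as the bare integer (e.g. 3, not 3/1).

(((B:1/2,L:3/2):11,I:-13/2):43/4,K:43/4)

step 1: merge (B,L) at d=2, Q=-78; branch lengths B→1/2, L→3/2; new cluster BL
  updated: d(BL,I)=9/2, d(BL,K)=65/2
step 2: merge (BL,I) at d=9/2, Q=-52; branch lengths BL→11, I→-13/2; new cluster BIL
  updated: d(BIL,K)=43/2
step 3: merge (BIL,K) at d=43/2; branch lengths BIL→43/4, K→43/4; new cluster BIKL
final tree: (((B:1/2,L:3/2):11,I:-13/2):43/4,K:43/4)
total length: 28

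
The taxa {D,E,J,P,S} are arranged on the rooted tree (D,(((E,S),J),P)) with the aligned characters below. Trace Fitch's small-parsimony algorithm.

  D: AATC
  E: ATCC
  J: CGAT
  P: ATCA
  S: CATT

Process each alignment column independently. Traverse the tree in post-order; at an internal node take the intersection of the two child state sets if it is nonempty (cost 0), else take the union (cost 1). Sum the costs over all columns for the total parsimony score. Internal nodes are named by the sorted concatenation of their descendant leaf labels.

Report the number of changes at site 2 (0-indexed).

3

ES@0: {A} ∪ {C} = {A,C} (union, +1)
EJS@0: {A,C} ∩ {C} = {C} (intersection, +0)
EJPS@0: {C} ∪ {A} = {A,C} (union, +1)
DEJPS@0: {A} ∩ {A,C} = {A} (intersection, +0)
ES@1: {T} ∪ {A} = {A,T} (union, +1)
EJS@1: {A,T} ∪ {G} = {A,G,T} (union, +1)
EJPS@1: {A,G,T} ∩ {T} = {T} (intersection, +0)
DEJPS@1: {A} ∪ {T} = {A,T} (union, +1)
ES@2: {C} ∪ {T} = {C,T} (union, +1)
EJS@2: {C,T} ∪ {A} = {A,C,T} (union, +1)
EJPS@2: {A,C,T} ∩ {C} = {C} (intersection, +0)
DEJPS@2: {T} ∪ {C} = {C,T} (union, +1)
ES@3: {C} ∪ {T} = {C,T} (union, +1)
EJS@3: {C,T} ∩ {T} = {T} (intersection, +0)
EJPS@3: {T} ∪ {A} = {A,T} (union, +1)
DEJPS@3: {C} ∪ {A,T} = {A,C,T} (union, +1)
per-site changes: [2, 3, 3, 3]; total = 11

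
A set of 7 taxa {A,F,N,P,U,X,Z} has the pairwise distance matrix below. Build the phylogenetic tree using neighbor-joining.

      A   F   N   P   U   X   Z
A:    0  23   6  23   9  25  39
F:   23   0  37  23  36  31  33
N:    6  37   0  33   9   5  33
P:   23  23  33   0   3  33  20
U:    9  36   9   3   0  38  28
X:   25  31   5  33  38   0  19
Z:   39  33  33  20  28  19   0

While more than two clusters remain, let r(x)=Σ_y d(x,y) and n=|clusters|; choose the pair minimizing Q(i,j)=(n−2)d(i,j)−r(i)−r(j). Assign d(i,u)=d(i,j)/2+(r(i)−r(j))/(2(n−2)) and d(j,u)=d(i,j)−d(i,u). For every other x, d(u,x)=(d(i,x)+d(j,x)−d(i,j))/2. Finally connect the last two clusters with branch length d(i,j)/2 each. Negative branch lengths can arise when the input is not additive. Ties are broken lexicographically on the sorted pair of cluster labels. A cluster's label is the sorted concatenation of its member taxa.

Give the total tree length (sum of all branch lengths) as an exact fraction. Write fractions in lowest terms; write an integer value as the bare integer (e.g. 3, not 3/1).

step 1: merge (N,X) at d=5, Q=-249; branch lengths N→-3/10, X→53/10; new cluster NX
  updated: d(A,NX)=13, d(F,NX)=63/2, d(NX,P)=61/2, d(NX,U)=21, d(NX,Z)=47/2
step 2: merge (P,U) at d=3, Q=-369/2; branch lengths P→29/16, U→19/16; new cluster PU
  updated: d(A,PU)=29/2, d(F,PU)=28, d(NX,PU)=97/4, d(PU,Z)=45/2
step 3: merge (A,NX) at d=13, Q=-571/4; branch lengths A→145/24, NX→167/24; new cluster ANX
  updated: d(ANX,F)=83/4, d(ANX,PU)=103/8, d(ANX,Z)=99/4
step 4: merge (ANX,F) at d=83/4, Q=-789/8; branch lengths ANX→145/32, F→519/32; new cluster AFNX
  updated: d(AFNX,PU)=161/16, d(AFNX,Z)=37/2
step 5: merge (AFNX,PU) at d=161/16, Q=-817/16; branch lengths AFNX→97/32, PU→225/32; new cluster AFNPUX
  updated: d(AFNPUX,Z)=495/32
step 6: merge (AFNPUX,Z) at d=495/32; branch lengths AFNPUX→495/64, Z→495/64; new cluster AFNPUXZ
final tree: ((((A:145/24,(N:-3/10,X:53/10):167/24):145/32,F:519/32):97/32,(P:29/16,U:19/16):225/32):495/64,Z:495/64)
total length: 2153/32

2153/32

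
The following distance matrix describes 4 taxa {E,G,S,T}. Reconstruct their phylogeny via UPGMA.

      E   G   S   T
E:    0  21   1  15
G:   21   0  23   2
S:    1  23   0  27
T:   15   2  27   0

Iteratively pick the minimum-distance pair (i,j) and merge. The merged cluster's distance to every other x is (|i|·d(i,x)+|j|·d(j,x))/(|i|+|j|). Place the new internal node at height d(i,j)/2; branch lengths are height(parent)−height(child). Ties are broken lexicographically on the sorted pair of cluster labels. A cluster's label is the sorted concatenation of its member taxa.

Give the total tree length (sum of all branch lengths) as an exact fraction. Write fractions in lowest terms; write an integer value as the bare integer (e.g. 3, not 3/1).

23

1. join E+S (d=1) ⇒ ES; edges |E|=1/2, |S|=1/2
  updated: d(ES,G)=22, d(ES,T)=21
2. join G+T (d=2) ⇒ GT; edges |G|=1, |T|=1
  updated: d(ES,GT)=43/2
3. join ES+GT (d=43/2) ⇒ EGST; edges |ES|=41/4, |GT|=39/4
final tree: ((E:1/2,S:1/2):41/4,(G:1,T:1):39/4)
total length: 23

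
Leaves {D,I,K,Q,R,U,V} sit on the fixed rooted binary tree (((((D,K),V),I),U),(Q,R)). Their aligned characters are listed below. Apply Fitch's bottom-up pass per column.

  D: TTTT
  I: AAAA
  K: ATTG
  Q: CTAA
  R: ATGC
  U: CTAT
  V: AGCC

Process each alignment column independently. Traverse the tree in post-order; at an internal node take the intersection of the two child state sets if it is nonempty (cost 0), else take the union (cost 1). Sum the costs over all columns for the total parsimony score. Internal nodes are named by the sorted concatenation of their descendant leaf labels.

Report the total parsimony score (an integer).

13

[col 0] DK: children D:{T}, K:{A} ∪→ {A,T}; cost 1
[col 0] DKV: children DK:{A,T}, V:{A} ∩→ {A}; cost 0
[col 0] DIKV: children DKV:{A}, I:{A} ∩→ {A}; cost 0
[col 0] DIKUV: children DIKV:{A}, U:{C} ∪→ {A,C}; cost 1
[col 0] QR: children Q:{C}, R:{A} ∪→ {A,C}; cost 1
[col 0] DIKQRUV: children DIKUV:{A,C}, QR:{A,C} ∩→ {A,C}; cost 0
[col 1] DK: children D:{T}, K:{T} ∩→ {T}; cost 0
[col 1] DKV: children DK:{T}, V:{G} ∪→ {G,T}; cost 1
[col 1] DIKV: children DKV:{G,T}, I:{A} ∪→ {A,G,T}; cost 1
[col 1] DIKUV: children DIKV:{A,G,T}, U:{T} ∩→ {T}; cost 0
[col 1] QR: children Q:{T}, R:{T} ∩→ {T}; cost 0
[col 1] DIKQRUV: children DIKUV:{T}, QR:{T} ∩→ {T}; cost 0
[col 2] DK: children D:{T}, K:{T} ∩→ {T}; cost 0
[col 2] DKV: children DK:{T}, V:{C} ∪→ {C,T}; cost 1
[col 2] DIKV: children DKV:{C,T}, I:{A} ∪→ {A,C,T}; cost 1
[col 2] DIKUV: children DIKV:{A,C,T}, U:{A} ∩→ {A}; cost 0
[col 2] QR: children Q:{A}, R:{G} ∪→ {A,G}; cost 1
[col 2] DIKQRUV: children DIKUV:{A}, QR:{A,G} ∩→ {A}; cost 0
[col 3] DK: children D:{T}, K:{G} ∪→ {G,T}; cost 1
[col 3] DKV: children DK:{G,T}, V:{C} ∪→ {C,G,T}; cost 1
[col 3] DIKV: children DKV:{C,G,T}, I:{A} ∪→ {A,C,G,T}; cost 1
[col 3] DIKUV: children DIKV:{A,C,G,T}, U:{T} ∩→ {T}; cost 0
[col 3] QR: children Q:{A}, R:{C} ∪→ {A,C}; cost 1
[col 3] DIKQRUV: children DIKUV:{T}, QR:{A,C} ∪→ {A,C,T}; cost 1
per-site changes: [3, 2, 3, 5]; total = 13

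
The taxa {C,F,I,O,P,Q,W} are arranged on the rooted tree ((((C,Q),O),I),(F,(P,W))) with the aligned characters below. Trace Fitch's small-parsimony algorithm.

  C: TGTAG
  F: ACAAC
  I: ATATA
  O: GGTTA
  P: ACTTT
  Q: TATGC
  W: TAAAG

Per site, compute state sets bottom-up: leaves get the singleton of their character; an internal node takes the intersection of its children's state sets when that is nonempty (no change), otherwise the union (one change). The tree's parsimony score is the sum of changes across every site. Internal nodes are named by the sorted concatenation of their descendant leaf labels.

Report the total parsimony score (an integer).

site 0, node CQ: C={T} ∩ Q={T} → {T} (+0)
site 0, node COQ: CQ={T} ∪ O={G} → {G,T} (+1)
site 0, node CIOQ: COQ={G,T} ∪ I={A} → {A,G,T} (+1)
site 0, node PW: P={A} ∪ W={T} → {A,T} (+1)
site 0, node FPW: F={A} ∩ PW={A,T} → {A} (+0)
site 0, node CFIOPQW: CIOQ={A,G,T} ∩ FPW={A} → {A} (+0)
site 1, node CQ: C={G} ∪ Q={A} → {A,G} (+1)
site 1, node COQ: CQ={A,G} ∩ O={G} → {G} (+0)
site 1, node CIOQ: COQ={G} ∪ I={T} → {G,T} (+1)
site 1, node PW: P={C} ∪ W={A} → {A,C} (+1)
site 1, node FPW: F={C} ∩ PW={A,C} → {C} (+0)
site 1, node CFIOPQW: CIOQ={G,T} ∪ FPW={C} → {C,G,T} (+1)
site 2, node CQ: C={T} ∩ Q={T} → {T} (+0)
site 2, node COQ: CQ={T} ∩ O={T} → {T} (+0)
site 2, node CIOQ: COQ={T} ∪ I={A} → {A,T} (+1)
site 2, node PW: P={T} ∪ W={A} → {A,T} (+1)
site 2, node FPW: F={A} ∩ PW={A,T} → {A} (+0)
site 2, node CFIOPQW: CIOQ={A,T} ∩ FPW={A} → {A} (+0)
site 3, node CQ: C={A} ∪ Q={G} → {A,G} (+1)
site 3, node COQ: CQ={A,G} ∪ O={T} → {A,G,T} (+1)
site 3, node CIOQ: COQ={A,G,T} ∩ I={T} → {T} (+0)
site 3, node PW: P={T} ∪ W={A} → {A,T} (+1)
site 3, node FPW: F={A} ∩ PW={A,T} → {A} (+0)
site 3, node CFIOPQW: CIOQ={T} ∪ FPW={A} → {A,T} (+1)
site 4, node CQ: C={G} ∪ Q={C} → {C,G} (+1)
site 4, node COQ: CQ={C,G} ∪ O={A} → {A,C,G} (+1)
site 4, node CIOQ: COQ={A,C,G} ∩ I={A} → {A} (+0)
site 4, node PW: P={T} ∪ W={G} → {G,T} (+1)
site 4, node FPW: F={C} ∪ PW={G,T} → {C,G,T} (+1)
site 4, node CFIOPQW: CIOQ={A} ∪ FPW={C,G,T} → {A,C,G,T} (+1)
per-site changes: [3, 4, 2, 4, 5]; total = 18

18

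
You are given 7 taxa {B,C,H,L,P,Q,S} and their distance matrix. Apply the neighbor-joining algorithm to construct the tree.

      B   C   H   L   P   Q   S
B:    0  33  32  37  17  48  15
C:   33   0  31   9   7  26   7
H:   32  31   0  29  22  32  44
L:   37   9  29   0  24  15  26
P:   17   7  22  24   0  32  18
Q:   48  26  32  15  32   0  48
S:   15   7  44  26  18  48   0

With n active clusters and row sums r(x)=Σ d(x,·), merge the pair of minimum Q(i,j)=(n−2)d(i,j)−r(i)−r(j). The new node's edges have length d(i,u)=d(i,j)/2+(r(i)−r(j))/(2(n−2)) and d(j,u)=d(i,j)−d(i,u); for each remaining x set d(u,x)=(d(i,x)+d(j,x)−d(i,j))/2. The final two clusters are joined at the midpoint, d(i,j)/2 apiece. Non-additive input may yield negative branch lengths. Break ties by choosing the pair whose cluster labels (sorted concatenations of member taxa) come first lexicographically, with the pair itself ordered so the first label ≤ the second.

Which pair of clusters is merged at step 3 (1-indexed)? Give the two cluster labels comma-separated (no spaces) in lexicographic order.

1. join L+Q (d=15, Q=-266) ⇒ LQ; edges |L|=7/5, |Q|=68/5
  updated: d(B,LQ)=35, d(C,LQ)=10, d(H,LQ)=23, d(LQ,P)=41/2, d(LQ,S)=59/2
2. join B+S (d=15, Q=-371/2) ⇒ BS; edges |B|=157/16, |S|=83/16
  updated: d(BS,C)=25/2, d(BS,H)=61/2, d(BS,LQ)=99/4, d(BS,P)=10
3. join H+LQ (d=23, Q=-463/4) ⇒ HLQ; edges |H|=389/24, |LQ|=163/24
  updated: d(BS,HLQ)=129/8, d(C,HLQ)=9, d(HLQ,P)=39/4
4. join BS+P (d=10, Q=-363/8) ⇒ BPS; edges |BS|=255/32, |P|=65/32
  updated: d(BPS,C)=19/4, d(BPS,HLQ)=127/16
5. join BPS+C (d=19/4, Q=-347/16) ⇒ BCPS; edges |BPS|=59/32, |C|=93/32
  updated: d(BCPS,HLQ)=195/32
6. join BCPS+HLQ (d=195/32) ⇒ BCHLPQS; edges |BCPS|=195/64, |HLQ|=195/64
final tree: ((((B:157/16,S:83/16):255/32,P:65/32):59/32,C:93/32):195/64,(H:389/24,(L:7/5,Q:68/5):163/24):195/64)
total length: 2363/32

H,LQ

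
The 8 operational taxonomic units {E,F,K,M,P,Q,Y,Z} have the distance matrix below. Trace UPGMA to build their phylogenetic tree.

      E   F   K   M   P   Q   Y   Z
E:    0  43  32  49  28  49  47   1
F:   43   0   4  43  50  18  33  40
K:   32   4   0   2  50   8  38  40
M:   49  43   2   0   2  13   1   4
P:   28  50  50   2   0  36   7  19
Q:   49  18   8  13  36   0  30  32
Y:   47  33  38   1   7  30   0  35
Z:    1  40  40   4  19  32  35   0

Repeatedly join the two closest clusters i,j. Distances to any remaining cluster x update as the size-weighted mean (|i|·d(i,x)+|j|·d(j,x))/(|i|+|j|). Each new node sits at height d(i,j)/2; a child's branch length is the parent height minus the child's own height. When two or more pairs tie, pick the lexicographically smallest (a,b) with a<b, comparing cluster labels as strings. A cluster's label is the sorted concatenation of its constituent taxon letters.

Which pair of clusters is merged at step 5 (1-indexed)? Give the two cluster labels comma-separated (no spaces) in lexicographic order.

iteration 1: select E,Z (d=1); attach at lengths (1/2, 1/2); label the merged cluster EZ
  updated: d(EZ,F)=83/2, d(EZ,K)=36, d(EZ,M)=53/2, d(EZ,P)=47/2, d(EZ,Q)=81/2, d(EZ,Y)=41
iteration 2: select M,Y (d=1); attach at lengths (1/2, 1/2); label the merged cluster MY
  updated: d(EZ,MY)=135/4, d(F,MY)=38, d(K,MY)=20, d(MY,P)=9/2, d(MY,Q)=43/2
iteration 3: select F,K (d=4); attach at lengths (2, 2); label the merged cluster FK
  updated: d(EZ,FK)=155/4, d(FK,MY)=29, d(FK,P)=50, d(FK,Q)=13
iteration 4: select MY,P (d=9/2); attach at lengths (7/4, 9/4); label the merged cluster MPY
  updated: d(EZ,MPY)=91/3, d(FK,MPY)=36, d(MPY,Q)=79/3
iteration 5: select FK,Q (d=13); attach at lengths (9/2, 13/2); label the merged cluster FKQ
  updated: d(EZ,FKQ)=118/3, d(FKQ,MPY)=295/9
iteration 6: select EZ,MPY (d=91/3); attach at lengths (44/3, 155/12); label the merged cluster EMPYZ
  updated: d(EMPYZ,FKQ)=177/5
iteration 7: select EMPYZ,FKQ (d=177/5); attach at lengths (38/15, 56/5); label the merged cluster EFKMPQYZ
final tree: (((E:1/2,Z:1/2):44/3,((M:1/2,Y:1/2):7/4,P:9/4):155/12):38/15,((F:2,K:2):9/2,Q:13/2):56/5)
total length: 3739/60

FK,Q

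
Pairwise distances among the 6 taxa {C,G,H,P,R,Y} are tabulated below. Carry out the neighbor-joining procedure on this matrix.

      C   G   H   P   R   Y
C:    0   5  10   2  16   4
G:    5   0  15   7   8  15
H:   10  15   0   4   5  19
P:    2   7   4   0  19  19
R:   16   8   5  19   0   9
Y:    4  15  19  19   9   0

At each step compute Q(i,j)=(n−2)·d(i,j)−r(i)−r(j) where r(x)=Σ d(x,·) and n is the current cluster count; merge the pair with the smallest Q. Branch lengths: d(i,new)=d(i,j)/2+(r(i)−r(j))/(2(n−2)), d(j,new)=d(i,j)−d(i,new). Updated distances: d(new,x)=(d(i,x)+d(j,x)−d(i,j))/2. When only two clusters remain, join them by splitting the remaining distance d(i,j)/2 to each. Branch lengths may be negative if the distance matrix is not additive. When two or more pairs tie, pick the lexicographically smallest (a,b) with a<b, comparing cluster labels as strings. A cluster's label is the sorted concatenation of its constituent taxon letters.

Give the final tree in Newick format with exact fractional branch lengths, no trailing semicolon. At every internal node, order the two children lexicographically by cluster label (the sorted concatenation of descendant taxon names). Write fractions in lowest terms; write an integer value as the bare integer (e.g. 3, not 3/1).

((((C:-8/3,Y:20/3):33/8,(H:2,R:3):39/8):5/8,G:27/8):29/16,P:29/16)

step 1: merge (H,R) at d=5, Q=-90; branch lengths H→2, R→3; new cluster HR
  updated: d(C,HR)=21/2, d(G,HR)=9, d(HR,P)=9, d(HR,Y)=23/2
step 2: merge (C,Y) at d=4, Q=-59; branch lengths C→-8/3, Y→20/3; new cluster CY
  updated: d(CY,G)=8, d(CY,HR)=9, d(CY,P)=17/2
step 3: merge (CY,HR) at d=9, Q=-69/2; branch lengths CY→33/8, HR→39/8; new cluster CHRY
  updated: d(CHRY,G)=4, d(CHRY,P)=17/4
step 4: merge (CHRY,G) at d=4, Q=-61/4; branch lengths CHRY→5/8, G→27/8; new cluster CGHRY
  updated: d(CGHRY,P)=29/8
step 5: merge (CGHRY,P) at d=29/8; branch lengths CGHRY→29/16, P→29/16; new cluster CGHPRY
final tree: ((((C:-8/3,Y:20/3):33/8,(H:2,R:3):39/8):5/8,G:27/8):29/16,P:29/16)
total length: 205/8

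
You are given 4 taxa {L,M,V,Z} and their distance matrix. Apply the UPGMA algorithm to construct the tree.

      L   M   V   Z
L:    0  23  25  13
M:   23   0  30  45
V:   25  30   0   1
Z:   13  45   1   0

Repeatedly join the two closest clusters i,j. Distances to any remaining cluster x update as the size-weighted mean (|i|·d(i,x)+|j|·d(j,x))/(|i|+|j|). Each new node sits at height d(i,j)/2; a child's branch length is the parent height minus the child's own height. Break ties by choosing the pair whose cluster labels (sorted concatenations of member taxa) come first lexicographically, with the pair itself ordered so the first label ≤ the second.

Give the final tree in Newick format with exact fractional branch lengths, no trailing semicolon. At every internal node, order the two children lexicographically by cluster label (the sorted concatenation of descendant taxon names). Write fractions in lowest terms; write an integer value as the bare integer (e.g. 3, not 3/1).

1. join V+Z (d=1) ⇒ VZ; edges |V|=1/2, |Z|=1/2
  updated: d(L,VZ)=19, d(M,VZ)=75/2
2. join L+VZ (d=19) ⇒ LVZ; edges |L|=19/2, |VZ|=9
  updated: d(LVZ,M)=98/3
3. join LVZ+M (d=98/3) ⇒ LMVZ; edges |LVZ|=41/6, |M|=49/3
final tree: ((L:19/2,(V:1/2,Z:1/2):9):41/6,M:49/3)
total length: 128/3

((L:19/2,(V:1/2,Z:1/2):9):41/6,M:49/3)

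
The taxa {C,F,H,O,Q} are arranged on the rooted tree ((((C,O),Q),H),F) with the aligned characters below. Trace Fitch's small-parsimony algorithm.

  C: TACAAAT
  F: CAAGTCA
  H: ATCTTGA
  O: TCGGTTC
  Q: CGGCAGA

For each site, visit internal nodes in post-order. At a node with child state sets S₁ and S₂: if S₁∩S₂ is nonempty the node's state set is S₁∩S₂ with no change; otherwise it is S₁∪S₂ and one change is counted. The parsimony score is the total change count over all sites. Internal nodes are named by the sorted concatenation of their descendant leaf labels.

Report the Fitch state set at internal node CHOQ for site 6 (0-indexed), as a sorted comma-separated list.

A

[col 0] CO: children C:{T}, O:{T} ∩→ {T}; cost 0
[col 0] COQ: children CO:{T}, Q:{C} ∪→ {C,T}; cost 1
[col 0] CHOQ: children COQ:{C,T}, H:{A} ∪→ {A,C,T}; cost 1
[col 0] CFHOQ: children CHOQ:{A,C,T}, F:{C} ∩→ {C}; cost 0
[col 1] CO: children C:{A}, O:{C} ∪→ {A,C}; cost 1
[col 1] COQ: children CO:{A,C}, Q:{G} ∪→ {A,C,G}; cost 1
[col 1] CHOQ: children COQ:{A,C,G}, H:{T} ∪→ {A,C,G,T}; cost 1
[col 1] CFHOQ: children CHOQ:{A,C,G,T}, F:{A} ∩→ {A}; cost 0
[col 2] CO: children C:{C}, O:{G} ∪→ {C,G}; cost 1
[col 2] COQ: children CO:{C,G}, Q:{G} ∩→ {G}; cost 0
[col 2] CHOQ: children COQ:{G}, H:{C} ∪→ {C,G}; cost 1
[col 2] CFHOQ: children CHOQ:{C,G}, F:{A} ∪→ {A,C,G}; cost 1
[col 3] CO: children C:{A}, O:{G} ∪→ {A,G}; cost 1
[col 3] COQ: children CO:{A,G}, Q:{C} ∪→ {A,C,G}; cost 1
[col 3] CHOQ: children COQ:{A,C,G}, H:{T} ∪→ {A,C,G,T}; cost 1
[col 3] CFHOQ: children CHOQ:{A,C,G,T}, F:{G} ∩→ {G}; cost 0
[col 4] CO: children C:{A}, O:{T} ∪→ {A,T}; cost 1
[col 4] COQ: children CO:{A,T}, Q:{A} ∩→ {A}; cost 0
[col 4] CHOQ: children COQ:{A}, H:{T} ∪→ {A,T}; cost 1
[col 4] CFHOQ: children CHOQ:{A,T}, F:{T} ∩→ {T}; cost 0
[col 5] CO: children C:{A}, O:{T} ∪→ {A,T}; cost 1
[col 5] COQ: children CO:{A,T}, Q:{G} ∪→ {A,G,T}; cost 1
[col 5] CHOQ: children COQ:{A,G,T}, H:{G} ∩→ {G}; cost 0
[col 5] CFHOQ: children CHOQ:{G}, F:{C} ∪→ {C,G}; cost 1
[col 6] CO: children C:{T}, O:{C} ∪→ {C,T}; cost 1
[col 6] COQ: children CO:{C,T}, Q:{A} ∪→ {A,C,T}; cost 1
[col 6] CHOQ: children COQ:{A,C,T}, H:{A} ∩→ {A}; cost 0
[col 6] CFHOQ: children CHOQ:{A}, F:{A} ∩→ {A}; cost 0
per-site changes: [2, 3, 3, 3, 2, 3, 2]; total = 18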